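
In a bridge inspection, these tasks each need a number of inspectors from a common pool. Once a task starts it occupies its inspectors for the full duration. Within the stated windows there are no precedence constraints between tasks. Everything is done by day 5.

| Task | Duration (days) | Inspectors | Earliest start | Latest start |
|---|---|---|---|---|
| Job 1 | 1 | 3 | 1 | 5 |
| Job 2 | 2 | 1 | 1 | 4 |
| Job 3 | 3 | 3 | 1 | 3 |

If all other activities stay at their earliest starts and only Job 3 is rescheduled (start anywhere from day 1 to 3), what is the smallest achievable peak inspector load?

4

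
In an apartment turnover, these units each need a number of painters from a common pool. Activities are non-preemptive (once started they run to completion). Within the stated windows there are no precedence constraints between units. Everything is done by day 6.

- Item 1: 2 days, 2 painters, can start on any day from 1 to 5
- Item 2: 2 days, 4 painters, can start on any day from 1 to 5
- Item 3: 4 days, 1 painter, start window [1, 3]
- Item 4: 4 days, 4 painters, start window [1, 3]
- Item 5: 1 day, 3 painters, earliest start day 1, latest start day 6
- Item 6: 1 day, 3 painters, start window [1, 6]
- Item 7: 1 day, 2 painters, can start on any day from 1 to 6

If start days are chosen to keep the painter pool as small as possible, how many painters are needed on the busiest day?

7

Early-start (Item 1@1, Item 2@1, Item 3@1, Item 4@1, Item 5@1, Item 6@1, Item 7@1) gives peak 19: d1:19  d2:11  d3:5  d4:5  d5:0  d6:0.
Shift Item 4→3, Item 5→5, Item 6→6, Item 7→3.
Schedule Item 1@1, Item 2@1, Item 3@1, Item 4@3, Item 5@5, Item 6@6, Item 7@3: d1:7  d2:7  d3:7  d4:5  d5:7  d6:7 — peak 7.
Total painter-days = 40 over 6 days ⇒ peak ≥ ⌈40/6⌉ = 7, so 7 is optimal.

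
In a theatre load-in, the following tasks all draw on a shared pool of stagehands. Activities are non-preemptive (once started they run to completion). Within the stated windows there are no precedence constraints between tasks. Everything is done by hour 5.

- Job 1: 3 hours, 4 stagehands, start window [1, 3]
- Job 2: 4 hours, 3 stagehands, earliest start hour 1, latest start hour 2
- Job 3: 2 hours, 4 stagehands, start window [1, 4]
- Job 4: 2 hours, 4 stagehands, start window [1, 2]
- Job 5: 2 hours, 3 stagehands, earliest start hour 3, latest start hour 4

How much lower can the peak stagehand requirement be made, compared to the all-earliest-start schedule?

4

Early-start peak: h1:15  h2:15  h3:10  h4:6  h5:0 ⇒ 15.
Leveled (Job 1@1, Job 2@1, Job 3@3, Job 4@1, Job 5@4): h1:11  h2:11  h3:11  h4:10  h5:3 ⇒ 11.
Reduction 15 − 11 = 4.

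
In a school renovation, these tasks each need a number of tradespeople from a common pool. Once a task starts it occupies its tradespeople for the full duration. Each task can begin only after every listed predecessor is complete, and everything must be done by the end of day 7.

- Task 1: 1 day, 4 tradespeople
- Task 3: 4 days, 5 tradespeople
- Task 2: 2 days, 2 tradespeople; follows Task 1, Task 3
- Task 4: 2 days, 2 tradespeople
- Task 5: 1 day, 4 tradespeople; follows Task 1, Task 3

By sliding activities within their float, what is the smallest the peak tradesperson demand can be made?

Early-start (Task 1@1, Task 3@1, Task 2@5, Task 4@1, Task 5@5) gives peak 11: d1:11  d2:7  d3:5  d4:5  d5:6  d6:2  d7:0.
Shift Task 1→5, Task 2→6, Task 4→5, Task 5→7.
Schedule Task 1@5, Task 3@1, Task 2@6, Task 4@5, Task 5@7: d1:5  d2:5  d3:5  d4:5  d5:6  d6:4  d7:6 — peak 6.
Total tradesperson-days = 36 over 7 days ⇒ peak ≥ ⌈36/7⌉ = 6, so 6 is optimal.

6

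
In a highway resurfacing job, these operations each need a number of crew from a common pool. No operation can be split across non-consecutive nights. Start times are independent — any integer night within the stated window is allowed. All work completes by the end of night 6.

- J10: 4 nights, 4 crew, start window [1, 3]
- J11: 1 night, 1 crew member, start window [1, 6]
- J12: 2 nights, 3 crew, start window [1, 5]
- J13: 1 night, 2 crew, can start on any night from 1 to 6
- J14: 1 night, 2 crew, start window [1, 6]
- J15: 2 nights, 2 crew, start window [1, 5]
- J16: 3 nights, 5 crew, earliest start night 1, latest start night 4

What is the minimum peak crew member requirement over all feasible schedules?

9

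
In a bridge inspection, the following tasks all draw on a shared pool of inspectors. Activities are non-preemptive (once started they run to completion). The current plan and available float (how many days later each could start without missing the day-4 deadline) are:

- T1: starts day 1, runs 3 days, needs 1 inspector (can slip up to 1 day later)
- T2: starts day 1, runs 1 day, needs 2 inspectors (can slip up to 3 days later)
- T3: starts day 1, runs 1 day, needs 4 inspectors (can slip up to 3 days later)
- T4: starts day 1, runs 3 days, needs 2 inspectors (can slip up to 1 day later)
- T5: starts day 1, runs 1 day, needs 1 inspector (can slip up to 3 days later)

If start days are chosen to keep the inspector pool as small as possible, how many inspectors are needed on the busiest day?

5

Early-start (T1@1, T2@1, T3@1, T4@1, T5@1) gives peak 10: d1:10  d2:3  d3:3  d4:0.
Shift T3→4, T5→2.
Schedule T1@1, T2@1, T3@4, T4@1, T5@2: d1:5  d2:4  d3:3  d4:4 — peak 5.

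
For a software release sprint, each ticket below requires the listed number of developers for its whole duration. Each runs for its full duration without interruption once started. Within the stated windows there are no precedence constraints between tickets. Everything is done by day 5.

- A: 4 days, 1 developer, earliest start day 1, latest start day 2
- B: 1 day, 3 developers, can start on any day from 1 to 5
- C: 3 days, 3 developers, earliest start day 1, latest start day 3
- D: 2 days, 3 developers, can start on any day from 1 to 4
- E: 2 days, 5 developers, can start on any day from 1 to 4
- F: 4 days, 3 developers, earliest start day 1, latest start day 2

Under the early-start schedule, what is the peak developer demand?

18

Early-start schedule: A@1, B@1, C@1, D@1, E@1, F@1.
Load per day: day 1: 18, day 2: 15, day 3: 7, day 4: 4, day 5: 0.
Peak is 18.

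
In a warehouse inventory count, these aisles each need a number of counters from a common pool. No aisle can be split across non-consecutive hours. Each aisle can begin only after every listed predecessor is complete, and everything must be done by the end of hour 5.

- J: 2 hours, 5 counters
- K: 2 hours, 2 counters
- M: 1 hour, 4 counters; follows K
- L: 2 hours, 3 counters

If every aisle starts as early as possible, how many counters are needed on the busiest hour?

10

Early-start schedule: J@1, K@1, M@3, L@1.
Load per hour: hour 1: 10, hour 2: 10, hour 3: 4, hour 4: 0, hour 5: 0.
Peak is 10.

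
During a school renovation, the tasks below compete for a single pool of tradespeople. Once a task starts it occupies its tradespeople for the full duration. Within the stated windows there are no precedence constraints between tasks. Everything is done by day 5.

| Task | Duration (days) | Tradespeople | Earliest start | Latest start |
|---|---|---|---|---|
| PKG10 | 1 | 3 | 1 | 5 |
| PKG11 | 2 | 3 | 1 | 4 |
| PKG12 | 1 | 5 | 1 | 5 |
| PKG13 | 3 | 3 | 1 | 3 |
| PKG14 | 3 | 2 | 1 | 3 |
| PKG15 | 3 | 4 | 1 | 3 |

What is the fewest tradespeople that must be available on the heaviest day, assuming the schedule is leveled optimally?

Early-start (PKG10@1, PKG11@1, PKG12@1, PKG13@1, PKG14@1, PKG15@1) gives peak 20: d1:20  d2:12  d3:9  d4:0  d5:0.
Shift PKG12→2, PKG13→3, PKG14→3, PKG15→3.
Schedule PKG10@1, PKG11@1, PKG12@2, PKG13@3, PKG14@3, PKG15@3: d1:6  d2:8  d3:9  d4:9  d5:9 — peak 9.
Total tradesperson-days = 41 over 5 days ⇒ peak ≥ ⌈41/5⌉ = 9, so 9 is optimal.

9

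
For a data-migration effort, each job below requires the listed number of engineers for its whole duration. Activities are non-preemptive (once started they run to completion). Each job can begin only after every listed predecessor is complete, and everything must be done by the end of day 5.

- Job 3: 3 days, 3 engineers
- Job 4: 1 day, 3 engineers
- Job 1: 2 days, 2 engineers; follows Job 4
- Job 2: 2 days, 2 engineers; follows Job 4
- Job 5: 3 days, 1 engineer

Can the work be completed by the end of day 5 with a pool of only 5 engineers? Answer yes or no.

no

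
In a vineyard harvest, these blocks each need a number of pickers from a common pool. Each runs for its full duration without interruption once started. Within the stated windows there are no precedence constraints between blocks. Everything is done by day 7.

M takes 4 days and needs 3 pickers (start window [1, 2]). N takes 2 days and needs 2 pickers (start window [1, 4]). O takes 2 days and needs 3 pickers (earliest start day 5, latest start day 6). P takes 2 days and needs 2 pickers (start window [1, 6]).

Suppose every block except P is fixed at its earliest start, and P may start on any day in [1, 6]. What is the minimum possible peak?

P@1: d1:7  d2:7  d3:3  d4:3  d5:3  d6:3  d7:0 → peak 7
P@2: d1:5  d2:7  d3:5  d4:3  d5:3  d6:3  d7:0 → peak 7
P@3: d1:5  d2:5  d3:5  d4:5  d5:3  d6:3  d7:0 → peak 5
P@4: d1:5  d2:5  d3:3  d4:5  d5:5  d6:3  d7:0 → peak 5
P@5: d1:5  d2:5  d3:3  d4:3  d5:5  d6:5  d7:0 → peak 5
P@6: d1:5  d2:5  d3:3  d4:3  d5:3  d6:5  d7:2 → peak 5
Best is P@3, peak 5.

5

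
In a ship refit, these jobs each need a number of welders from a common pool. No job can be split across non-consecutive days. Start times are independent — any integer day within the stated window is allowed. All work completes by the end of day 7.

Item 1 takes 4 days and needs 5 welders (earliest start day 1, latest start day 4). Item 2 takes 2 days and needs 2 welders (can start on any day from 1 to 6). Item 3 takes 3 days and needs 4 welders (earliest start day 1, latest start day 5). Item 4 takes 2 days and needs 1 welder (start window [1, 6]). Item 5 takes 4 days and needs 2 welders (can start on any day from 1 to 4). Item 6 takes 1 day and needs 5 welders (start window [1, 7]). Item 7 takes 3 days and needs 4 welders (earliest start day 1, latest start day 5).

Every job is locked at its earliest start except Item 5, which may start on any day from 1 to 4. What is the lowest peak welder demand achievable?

21

Item 5@1: d1:23  d2:18  d3:15  d4:7  d5:0  d6:0  d7:0 → peak 23
Item 5@2: d1:21  d2:18  d3:15  d4:7  d5:2  d6:0  d7:0 → peak 21
Item 5@3: d1:21  d2:16  d3:15  d4:7  d5:2  d6:2  d7:0 → peak 21
Item 5@4: d1:21  d2:16  d3:13  d4:7  d5:2  d6:2  d7:2 → peak 21
Best is Item 5@2, peak 21.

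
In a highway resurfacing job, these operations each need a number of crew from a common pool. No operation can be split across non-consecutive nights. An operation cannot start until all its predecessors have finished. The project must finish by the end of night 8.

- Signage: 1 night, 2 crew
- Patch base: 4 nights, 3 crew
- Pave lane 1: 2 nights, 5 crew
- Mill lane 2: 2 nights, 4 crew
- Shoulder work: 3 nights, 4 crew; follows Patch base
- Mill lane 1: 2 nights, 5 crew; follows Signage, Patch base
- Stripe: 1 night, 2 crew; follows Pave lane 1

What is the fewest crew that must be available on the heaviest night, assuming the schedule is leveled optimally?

Early-start (Signage@1, Patch base@1, Pave lane 1@1, Mill lane 2@1, Shoulder work@5, Mill lane 1@5, Stripe@3) gives peak 14: n1:14  n2:12  n3:5  n4:3  n5:9  n6:9  n7:4  n8:0.
Shift Pave lane 1→2, Mill lane 2→4, Mill lane 1→6, Stripe→4.
Schedule Signage@1, Patch base@1, Pave lane 1@2, Mill lane 2@4, Shoulder work@5, Mill lane 1@6, Stripe@4: n1:5  n2:8  n3:8  n4:9  n5:8  n6:9  n7:9  n8:0 — peak 9.

9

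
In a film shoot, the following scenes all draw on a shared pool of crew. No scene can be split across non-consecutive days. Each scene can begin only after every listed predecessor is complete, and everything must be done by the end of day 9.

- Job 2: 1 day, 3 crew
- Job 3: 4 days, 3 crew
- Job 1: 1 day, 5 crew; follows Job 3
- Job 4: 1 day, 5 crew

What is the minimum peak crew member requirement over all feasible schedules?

Early-start (Job 2@1, Job 3@1, Job 1@5, Job 4@1) gives peak 11: d1:11  d2:3  d3:3  d4:3  d5:5  d6:0  d7:0  d8:0  d9:0.
Shift Job 3→2, Job 1→6, Job 4→7.
Schedule Job 2@1, Job 3@2, Job 1@6, Job 4@7: d1:3  d2:3  d3:3  d4:3  d5:3  d6:5  d7:5  d8:0  d9:0 — peak 5.

5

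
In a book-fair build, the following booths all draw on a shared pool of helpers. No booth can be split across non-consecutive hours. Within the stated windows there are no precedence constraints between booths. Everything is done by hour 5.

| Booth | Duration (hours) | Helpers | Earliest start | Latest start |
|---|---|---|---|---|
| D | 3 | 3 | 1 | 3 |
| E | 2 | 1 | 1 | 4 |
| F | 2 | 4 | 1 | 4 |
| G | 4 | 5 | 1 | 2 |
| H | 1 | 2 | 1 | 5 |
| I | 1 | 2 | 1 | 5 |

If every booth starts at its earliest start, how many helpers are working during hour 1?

At early start, hour 1 has: D, E, F, G, H, I.
Demand: 3 + 1 + 4 + 5 + 2 + 2 = 17.

17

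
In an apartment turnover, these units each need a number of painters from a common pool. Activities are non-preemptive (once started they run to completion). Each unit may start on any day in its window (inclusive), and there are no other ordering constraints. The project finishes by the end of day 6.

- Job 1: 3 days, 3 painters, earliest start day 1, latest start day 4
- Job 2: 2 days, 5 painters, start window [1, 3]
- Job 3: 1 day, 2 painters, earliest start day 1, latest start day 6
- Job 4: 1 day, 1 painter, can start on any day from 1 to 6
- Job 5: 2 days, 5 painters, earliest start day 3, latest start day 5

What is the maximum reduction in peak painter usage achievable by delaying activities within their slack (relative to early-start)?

Early-start peak: d1:11  d2:8  d3:8  d4:5  d5:0  d6:0 ⇒ 11.
Leveled (Job 1@1, Job 2@1, Job 3@3, Job 4@3, Job 5@4): d1:8  d2:8  d3:6  d4:5  d5:5  d6:0 ⇒ 8.
Reduction 11 − 8 = 3.

3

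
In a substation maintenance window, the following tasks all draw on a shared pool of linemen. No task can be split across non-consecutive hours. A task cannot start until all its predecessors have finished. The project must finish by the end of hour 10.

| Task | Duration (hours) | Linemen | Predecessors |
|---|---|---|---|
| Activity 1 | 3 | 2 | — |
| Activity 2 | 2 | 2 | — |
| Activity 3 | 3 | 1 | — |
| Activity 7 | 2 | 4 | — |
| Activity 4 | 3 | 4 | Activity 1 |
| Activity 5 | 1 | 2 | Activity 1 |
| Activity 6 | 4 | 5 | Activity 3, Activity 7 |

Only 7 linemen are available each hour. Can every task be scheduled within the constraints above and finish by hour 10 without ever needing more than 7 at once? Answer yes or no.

Schedule Activity 1@1, Activity 2@3, Activity 3@1, Activity 7@1, Activity 4@4, Activity 5@5, Activity 6@7: h1:7  h2:7  h3:5  h4:6  h5:6  h6:4  h7:5  h8:5  h9:5  h10:5 — peak 7 ≤ 7.

yes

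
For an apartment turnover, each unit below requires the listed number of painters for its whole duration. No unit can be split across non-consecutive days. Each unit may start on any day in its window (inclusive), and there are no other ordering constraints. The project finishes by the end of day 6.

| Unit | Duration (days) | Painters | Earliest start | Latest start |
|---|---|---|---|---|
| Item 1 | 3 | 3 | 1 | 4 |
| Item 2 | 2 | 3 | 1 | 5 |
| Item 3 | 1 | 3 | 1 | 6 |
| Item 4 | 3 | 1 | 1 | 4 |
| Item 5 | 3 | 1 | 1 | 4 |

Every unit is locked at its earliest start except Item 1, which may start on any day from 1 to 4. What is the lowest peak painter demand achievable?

8

Item 1@1: d1:11  d2:8  d3:5  d4:0  d5:0  d6:0 → peak 11
Item 1@2: d1:8  d2:8  d3:5  d4:3  d5:0  d6:0 → peak 8
Item 1@3: d1:8  d2:5  d3:5  d4:3  d5:3  d6:0 → peak 8
Item 1@4: d1:8  d2:5  d3:2  d4:3  d5:3  d6:3 → peak 8
Best is Item 1@2, peak 8.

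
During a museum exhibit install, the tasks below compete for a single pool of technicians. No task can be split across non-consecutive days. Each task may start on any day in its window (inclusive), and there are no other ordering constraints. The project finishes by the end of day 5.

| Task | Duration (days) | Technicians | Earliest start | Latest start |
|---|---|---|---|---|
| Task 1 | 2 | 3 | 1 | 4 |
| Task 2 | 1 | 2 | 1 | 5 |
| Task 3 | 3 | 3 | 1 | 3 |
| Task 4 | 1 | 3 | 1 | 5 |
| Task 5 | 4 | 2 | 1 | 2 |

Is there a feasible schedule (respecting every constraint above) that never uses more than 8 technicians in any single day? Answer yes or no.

Schedule Task 1@1, Task 2@1, Task 3@3, Task 4@5, Task 5@1: d1:7  d2:5  d3:5  d4:5  d5:6 — peak 7 ≤ 8.

yes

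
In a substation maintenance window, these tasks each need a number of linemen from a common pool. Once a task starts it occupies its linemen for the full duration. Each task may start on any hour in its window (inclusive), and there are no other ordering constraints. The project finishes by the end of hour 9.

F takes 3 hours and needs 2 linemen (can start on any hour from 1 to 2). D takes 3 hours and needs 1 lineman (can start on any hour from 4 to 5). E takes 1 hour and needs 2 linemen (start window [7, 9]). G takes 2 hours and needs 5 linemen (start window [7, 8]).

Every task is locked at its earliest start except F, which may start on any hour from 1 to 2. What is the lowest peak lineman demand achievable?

7

F@1: h1:2  h2:2  h3:2  h4:1  h5:1  h6:1  h7:7  h8:5  h9:0 → peak 7
F@2: h1:0  h2:2  h3:2  h4:3  h5:1  h6:1  h7:7  h8:5  h9:0 → peak 7
Best is F@1, peak 7.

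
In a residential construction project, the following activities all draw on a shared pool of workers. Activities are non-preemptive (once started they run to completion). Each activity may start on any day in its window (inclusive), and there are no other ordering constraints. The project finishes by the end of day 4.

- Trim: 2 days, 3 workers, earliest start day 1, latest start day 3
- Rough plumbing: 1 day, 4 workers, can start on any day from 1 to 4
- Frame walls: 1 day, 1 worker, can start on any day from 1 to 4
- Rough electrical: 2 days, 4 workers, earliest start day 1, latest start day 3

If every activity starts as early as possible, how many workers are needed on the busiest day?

Early-start schedule: Trim@1, Rough plumbing@1, Frame walls@1, Rough electrical@1.
Load per day: day 1: 12, day 2: 7, day 3: 0, day 4: 0.
Peak is 12.

12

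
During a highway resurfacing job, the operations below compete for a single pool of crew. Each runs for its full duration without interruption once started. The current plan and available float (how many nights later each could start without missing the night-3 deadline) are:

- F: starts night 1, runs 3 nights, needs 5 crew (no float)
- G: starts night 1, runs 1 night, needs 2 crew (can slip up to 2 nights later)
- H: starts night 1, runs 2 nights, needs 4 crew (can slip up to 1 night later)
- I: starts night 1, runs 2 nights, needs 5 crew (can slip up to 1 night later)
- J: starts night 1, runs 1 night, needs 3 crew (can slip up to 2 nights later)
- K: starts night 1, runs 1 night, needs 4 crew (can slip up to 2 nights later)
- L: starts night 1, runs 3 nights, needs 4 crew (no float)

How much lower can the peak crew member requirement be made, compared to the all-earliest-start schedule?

9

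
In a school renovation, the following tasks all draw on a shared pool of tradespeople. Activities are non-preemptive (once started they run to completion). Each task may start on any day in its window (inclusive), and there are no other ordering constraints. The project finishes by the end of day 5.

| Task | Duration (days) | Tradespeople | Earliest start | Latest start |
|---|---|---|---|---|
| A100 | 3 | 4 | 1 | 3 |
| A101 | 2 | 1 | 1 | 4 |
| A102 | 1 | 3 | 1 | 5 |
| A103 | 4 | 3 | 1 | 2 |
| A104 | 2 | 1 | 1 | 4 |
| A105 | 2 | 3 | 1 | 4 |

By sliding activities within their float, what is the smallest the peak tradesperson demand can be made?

Early-start (A100@1, A101@1, A102@1, A103@1, A104@1, A105@1) gives peak 15: d1:15  d2:12  d3:7  d4:3  d5:0.
Shift A103→2, A104→3, A105→4.
Schedule A100@1, A101@1, A102@1, A103@2, A104@3, A105@4: d1:8  d2:8  d3:8  d4:7  d5:6 — peak 8.
Total tradesperson-days = 37 over 5 days ⇒ peak ≥ ⌈37/5⌉ = 8, so 8 is optimal.

8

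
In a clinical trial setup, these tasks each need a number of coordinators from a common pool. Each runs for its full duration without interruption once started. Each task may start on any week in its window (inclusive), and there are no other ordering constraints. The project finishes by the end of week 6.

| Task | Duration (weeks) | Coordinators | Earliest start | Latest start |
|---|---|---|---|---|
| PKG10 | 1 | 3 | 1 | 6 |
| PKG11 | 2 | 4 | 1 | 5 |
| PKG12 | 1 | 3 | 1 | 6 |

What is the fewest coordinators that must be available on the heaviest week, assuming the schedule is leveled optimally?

4

Early-start (PKG10@1, PKG11@1, PKG12@1) gives peak 10: w1:10  w2:4  w3:0  w4:0  w5:0  w6:0.
Shift PKG11→2, PKG12→4.
Schedule PKG10@1, PKG11@2, PKG12@4: w1:3  w2:4  w3:4  w4:3  w5:0  w6:0 — peak 4.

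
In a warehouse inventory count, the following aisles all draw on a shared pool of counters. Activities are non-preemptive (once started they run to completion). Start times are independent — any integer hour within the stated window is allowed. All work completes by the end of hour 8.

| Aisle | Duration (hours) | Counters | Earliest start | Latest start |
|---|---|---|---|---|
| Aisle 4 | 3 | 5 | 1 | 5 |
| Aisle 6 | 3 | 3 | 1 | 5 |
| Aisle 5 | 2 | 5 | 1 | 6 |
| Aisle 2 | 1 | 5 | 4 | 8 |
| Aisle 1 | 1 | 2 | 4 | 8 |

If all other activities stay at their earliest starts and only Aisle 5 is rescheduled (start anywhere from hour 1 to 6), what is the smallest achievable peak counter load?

8

Aisle 5@1: h1:13  h2:13  h3:8  h4:7  h5:0  h6:0  h7:0  h8:0 → peak 13
Aisle 5@2: h1:8  h2:13  h3:13  h4:7  h5:0  h6:0  h7:0  h8:0 → peak 13
Aisle 5@3: h1:8  h2:8  h3:13  h4:12  h5:0  h6:0  h7:0  h8:0 → peak 13
Aisle 5@4: h1:8  h2:8  h3:8  h4:12  h5:5  h6:0  h7:0  h8:0 → peak 12
Aisle 5@5: h1:8  h2:8  h3:8  h4:7  h5:5  h6:5  h7:0  h8:0 → peak 8
Aisle 5@6: h1:8  h2:8  h3:8  h4:7  h5:0  h6:5  h7:5  h8:0 → peak 8
Best is Aisle 5@5, peak 8.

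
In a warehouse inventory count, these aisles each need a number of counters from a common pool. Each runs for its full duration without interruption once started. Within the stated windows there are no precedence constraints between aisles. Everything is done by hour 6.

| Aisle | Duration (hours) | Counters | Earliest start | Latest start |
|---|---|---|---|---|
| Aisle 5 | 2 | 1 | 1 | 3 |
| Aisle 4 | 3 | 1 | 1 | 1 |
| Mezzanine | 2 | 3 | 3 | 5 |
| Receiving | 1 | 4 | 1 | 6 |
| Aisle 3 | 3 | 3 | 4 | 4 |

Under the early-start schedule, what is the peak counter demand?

6

Early-start schedule: Aisle 5@1, Aisle 4@1, Mezzanine@3, Receiving@1, Aisle 3@4.
Load per hour: hour 1: 6, hour 2: 2, hour 3: 4, hour 4: 6, hour 5: 3, hour 6: 3.
Peak is 6.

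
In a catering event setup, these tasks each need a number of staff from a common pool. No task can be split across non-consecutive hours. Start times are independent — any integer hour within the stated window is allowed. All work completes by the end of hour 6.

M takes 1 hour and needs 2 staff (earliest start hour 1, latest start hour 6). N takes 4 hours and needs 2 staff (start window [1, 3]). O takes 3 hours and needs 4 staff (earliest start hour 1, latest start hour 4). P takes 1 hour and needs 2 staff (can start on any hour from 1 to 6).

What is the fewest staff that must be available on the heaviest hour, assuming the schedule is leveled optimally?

6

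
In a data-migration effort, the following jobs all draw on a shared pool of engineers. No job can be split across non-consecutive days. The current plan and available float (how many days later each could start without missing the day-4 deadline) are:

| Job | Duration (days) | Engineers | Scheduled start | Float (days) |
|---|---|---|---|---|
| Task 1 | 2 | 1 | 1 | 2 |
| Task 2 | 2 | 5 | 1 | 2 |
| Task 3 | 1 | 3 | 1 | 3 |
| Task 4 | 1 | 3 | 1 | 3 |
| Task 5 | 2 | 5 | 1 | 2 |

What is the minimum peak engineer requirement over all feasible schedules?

Early-start (Task 1@1, Task 2@1, Task 3@1, Task 4@1, Task 5@1) gives peak 17: d1:17  d2:11  d3:0  d4:0.
Shift Task 3→3, Task 4→4, Task 5→3.
Schedule Task 1@1, Task 2@1, Task 3@3, Task 4@4, Task 5@3: d1:6  d2:6  d3:8  d4:8 — peak 8.

8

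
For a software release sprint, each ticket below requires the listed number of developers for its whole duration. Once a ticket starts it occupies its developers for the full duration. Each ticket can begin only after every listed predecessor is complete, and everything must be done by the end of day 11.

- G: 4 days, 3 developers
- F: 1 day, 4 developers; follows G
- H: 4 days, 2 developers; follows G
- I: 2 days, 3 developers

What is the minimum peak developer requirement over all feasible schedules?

4

Early-start (G@1, F@5, H@5, I@1) gives peak 6: d1:6  d2:6  d3:3  d4:3  d5:6  d6:2  d7:2  d8:2  d9:0  d10:0  d11:0.
Shift H→6, I→10.
Schedule G@1, F@5, H@6, I@10: d1:3  d2:3  d3:3  d4:3  d5:4  d6:2  d7:2  d8:2  d9:2  d10:3  d11:3 — peak 4.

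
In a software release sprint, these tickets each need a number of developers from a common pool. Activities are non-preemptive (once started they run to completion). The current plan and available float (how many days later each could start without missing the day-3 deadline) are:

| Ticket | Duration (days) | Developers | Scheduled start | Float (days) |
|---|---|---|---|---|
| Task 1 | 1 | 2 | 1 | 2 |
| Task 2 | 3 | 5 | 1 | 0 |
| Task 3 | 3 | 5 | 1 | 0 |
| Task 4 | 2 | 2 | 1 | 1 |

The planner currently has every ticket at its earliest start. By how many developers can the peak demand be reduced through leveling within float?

2

Early-start peak: d1:14  d2:12  d3:10 ⇒ 14.
Leveled (Task 1@1, Task 2@1, Task 3@1, Task 4@2): d1:12  d2:12  d3:12 ⇒ 12.
Reduction 14 − 12 = 2.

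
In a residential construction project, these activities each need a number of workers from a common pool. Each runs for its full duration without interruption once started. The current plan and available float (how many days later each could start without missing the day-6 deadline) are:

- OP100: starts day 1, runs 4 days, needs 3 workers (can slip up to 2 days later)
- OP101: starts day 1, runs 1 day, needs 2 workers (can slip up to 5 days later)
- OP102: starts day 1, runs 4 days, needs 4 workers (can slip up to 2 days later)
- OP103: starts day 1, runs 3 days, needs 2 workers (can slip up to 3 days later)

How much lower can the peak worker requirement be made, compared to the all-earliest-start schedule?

Early-start peak: d1:11  d2:9  d3:9  d4:7  d5:0  d6:0 ⇒ 11.
Leveled (OP100@1, OP101@1, OP102@1, OP103@2): d1:9  d2:9  d3:9  d4:9  d5:0  d6:0 ⇒ 9.
Reduction 11 − 9 = 2.

2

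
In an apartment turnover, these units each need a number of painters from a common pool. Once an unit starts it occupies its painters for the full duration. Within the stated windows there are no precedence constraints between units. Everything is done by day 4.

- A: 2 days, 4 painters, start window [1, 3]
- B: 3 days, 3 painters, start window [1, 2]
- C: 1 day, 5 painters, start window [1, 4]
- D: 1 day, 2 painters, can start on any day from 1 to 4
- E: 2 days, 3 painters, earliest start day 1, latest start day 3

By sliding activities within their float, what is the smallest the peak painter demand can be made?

8

Early-start (A@1, B@1, C@1, D@1, E@1) gives peak 17: d1:17  d2:10  d3:3  d4:0.
Shift C→4, D→3, E→3.
Schedule A@1, B@1, C@4, D@3, E@3: d1:7  d2:7  d3:8  d4:8 — peak 8.
Total painter-days = 30 over 4 days ⇒ peak ≥ ⌈30/4⌉ = 8, so 8 is optimal.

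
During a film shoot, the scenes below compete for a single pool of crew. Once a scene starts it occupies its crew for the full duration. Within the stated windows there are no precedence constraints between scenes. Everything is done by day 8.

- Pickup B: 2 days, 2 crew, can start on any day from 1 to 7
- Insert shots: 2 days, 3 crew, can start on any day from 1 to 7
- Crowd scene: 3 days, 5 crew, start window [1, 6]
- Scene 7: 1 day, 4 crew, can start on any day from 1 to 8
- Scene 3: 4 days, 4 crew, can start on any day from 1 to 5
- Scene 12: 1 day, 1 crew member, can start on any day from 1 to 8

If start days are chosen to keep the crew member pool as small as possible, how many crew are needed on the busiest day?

7

Early-start (Pickup B@1, Insert shots@1, Crowd scene@1, Scene 7@1, Scene 3@1, Scene 12@1) gives peak 19: d1:19  d2:14  d3:9  d4:4  d5:0  d6:0  d7:0  d8:0.
Shift Insert shots→3, Crowd scene→5, Scene 7→8.
Schedule Pickup B@1, Insert shots@3, Crowd scene@5, Scene 7@8, Scene 3@1, Scene 12@1: d1:7  d2:6  d3:7  d4:7  d5:5  d6:5  d7:5  d8:4 — peak 7.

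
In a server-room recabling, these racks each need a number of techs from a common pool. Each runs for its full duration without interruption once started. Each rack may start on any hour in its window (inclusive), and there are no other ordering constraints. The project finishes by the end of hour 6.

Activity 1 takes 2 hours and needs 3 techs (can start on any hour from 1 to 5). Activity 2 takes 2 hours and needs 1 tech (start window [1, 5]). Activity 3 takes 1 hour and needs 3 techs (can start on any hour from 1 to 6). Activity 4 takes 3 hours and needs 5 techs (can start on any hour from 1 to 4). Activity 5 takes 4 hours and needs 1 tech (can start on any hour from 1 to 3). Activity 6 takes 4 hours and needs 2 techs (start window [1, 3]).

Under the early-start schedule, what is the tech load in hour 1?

At early start, hour 1 has: Activity 1, Activity 2, Activity 3, Activity 4, Activity 5, Activity 6.
Demand: 3 + 1 + 3 + 5 + 1 + 2 = 15.

15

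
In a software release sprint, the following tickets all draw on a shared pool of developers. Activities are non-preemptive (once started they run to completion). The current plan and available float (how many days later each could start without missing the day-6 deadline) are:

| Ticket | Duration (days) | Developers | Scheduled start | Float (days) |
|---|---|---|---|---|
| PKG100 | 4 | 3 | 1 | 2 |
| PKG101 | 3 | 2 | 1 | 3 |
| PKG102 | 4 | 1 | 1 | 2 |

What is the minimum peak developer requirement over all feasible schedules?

6

Schedule PKG100@1, PKG101@1, PKG102@1: d1:6  d2:6  d3:6  d4:4  d5:0  d6:0 — peak 6.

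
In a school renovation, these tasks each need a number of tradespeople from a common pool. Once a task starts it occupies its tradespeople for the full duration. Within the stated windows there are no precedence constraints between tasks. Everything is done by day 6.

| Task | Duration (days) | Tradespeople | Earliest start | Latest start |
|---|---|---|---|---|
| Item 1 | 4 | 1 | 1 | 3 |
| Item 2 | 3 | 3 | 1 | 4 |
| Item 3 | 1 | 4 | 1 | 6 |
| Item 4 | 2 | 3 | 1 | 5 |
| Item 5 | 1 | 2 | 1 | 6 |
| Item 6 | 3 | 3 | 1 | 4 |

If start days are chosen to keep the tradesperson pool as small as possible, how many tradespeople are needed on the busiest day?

7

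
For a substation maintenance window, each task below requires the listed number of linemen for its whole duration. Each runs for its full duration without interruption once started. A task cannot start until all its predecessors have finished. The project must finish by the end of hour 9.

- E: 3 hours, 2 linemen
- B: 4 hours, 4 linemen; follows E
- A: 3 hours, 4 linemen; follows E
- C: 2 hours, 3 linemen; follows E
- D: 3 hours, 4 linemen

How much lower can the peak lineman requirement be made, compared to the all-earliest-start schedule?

3

Early-start peak: h1:6  h2:6  h3:6  h4:11  h5:11  h6:8  h7:4  h8:0  h9:0 ⇒ 11.
Leveled (E@1, B@4, A@4, C@7, D@1): h1:6  h2:6  h3:6  h4:8  h5:8  h6:8  h7:7  h8:3  h9:0 ⇒ 8.
Reduction 11 − 8 = 3.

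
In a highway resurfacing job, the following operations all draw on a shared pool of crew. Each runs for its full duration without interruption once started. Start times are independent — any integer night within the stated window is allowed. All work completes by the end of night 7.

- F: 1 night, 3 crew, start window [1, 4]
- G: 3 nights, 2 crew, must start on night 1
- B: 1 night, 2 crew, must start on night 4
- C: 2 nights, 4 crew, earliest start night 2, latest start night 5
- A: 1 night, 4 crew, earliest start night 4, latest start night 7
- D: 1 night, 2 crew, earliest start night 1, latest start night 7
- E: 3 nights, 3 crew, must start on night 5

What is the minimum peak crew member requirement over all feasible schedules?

6

Early-start (F@1, G@1, B@4, C@2, A@4, D@1, E@5) gives peak 7: n1:7  n2:6  n3:6  n4:6  n5:3  n6:3  n7:3.
Shift D→5.
Schedule F@1, G@1, B@4, C@2, A@4, D@5, E@5: n1:5  n2:6  n3:6  n4:6  n5:5  n6:3  n7:3 — peak 6.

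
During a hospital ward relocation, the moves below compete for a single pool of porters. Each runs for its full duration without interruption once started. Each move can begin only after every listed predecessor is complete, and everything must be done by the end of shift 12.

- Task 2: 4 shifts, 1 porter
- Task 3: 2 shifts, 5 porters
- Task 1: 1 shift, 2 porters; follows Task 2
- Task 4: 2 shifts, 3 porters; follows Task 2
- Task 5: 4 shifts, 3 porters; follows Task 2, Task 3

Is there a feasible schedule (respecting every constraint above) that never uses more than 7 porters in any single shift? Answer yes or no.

yes

Schedule Task 2@1, Task 3@5, Task 1@7, Task 4@7, Task 5@9: s1:1  s2:1  s3:1  s4:1  s5:5  s6:5  s7:5  s8:3  s9:3  s10:3  s11:3  s12:3 — peak 5 ≤ 7.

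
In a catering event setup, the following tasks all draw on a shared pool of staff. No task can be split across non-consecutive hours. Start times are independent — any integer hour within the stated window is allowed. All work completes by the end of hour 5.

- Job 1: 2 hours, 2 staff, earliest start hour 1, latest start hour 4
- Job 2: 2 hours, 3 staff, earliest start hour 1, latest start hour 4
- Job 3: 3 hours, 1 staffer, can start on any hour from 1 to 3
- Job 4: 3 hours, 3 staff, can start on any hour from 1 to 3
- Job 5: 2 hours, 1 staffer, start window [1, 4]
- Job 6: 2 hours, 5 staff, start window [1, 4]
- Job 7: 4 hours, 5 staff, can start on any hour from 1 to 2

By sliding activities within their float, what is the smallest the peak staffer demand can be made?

13

Early-start (Job 1@1, Job 2@1, Job 3@1, Job 4@1, Job 5@1, Job 6@1, Job 7@1) gives peak 20: h1:20  h2:20  h3:9  h4:5  h5:0.
Shift Job 4→3, Job 6→4.
Schedule Job 1@1, Job 2@1, Job 3@1, Job 4@3, Job 5@1, Job 6@4, Job 7@1: h1:12  h2:12  h3:9  h4:13  h5:8 — peak 13.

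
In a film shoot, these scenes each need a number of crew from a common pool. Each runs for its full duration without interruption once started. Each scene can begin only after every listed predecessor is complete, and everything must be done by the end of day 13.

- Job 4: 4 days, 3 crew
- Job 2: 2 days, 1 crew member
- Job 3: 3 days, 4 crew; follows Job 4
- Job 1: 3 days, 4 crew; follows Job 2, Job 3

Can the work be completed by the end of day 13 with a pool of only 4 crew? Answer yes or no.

yes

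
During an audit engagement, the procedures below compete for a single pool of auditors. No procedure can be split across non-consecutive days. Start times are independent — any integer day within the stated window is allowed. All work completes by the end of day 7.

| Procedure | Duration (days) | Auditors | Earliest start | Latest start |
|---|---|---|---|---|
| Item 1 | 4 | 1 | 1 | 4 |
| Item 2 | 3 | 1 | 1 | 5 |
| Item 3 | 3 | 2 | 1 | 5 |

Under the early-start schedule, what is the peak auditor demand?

Early-start schedule: Item 1@1, Item 2@1, Item 3@1.
Load per day: day 1: 4, day 2: 4, day 3: 4, day 4: 1, day 5: 0, day 6: 0, day 7: 0.
Peak is 4.

4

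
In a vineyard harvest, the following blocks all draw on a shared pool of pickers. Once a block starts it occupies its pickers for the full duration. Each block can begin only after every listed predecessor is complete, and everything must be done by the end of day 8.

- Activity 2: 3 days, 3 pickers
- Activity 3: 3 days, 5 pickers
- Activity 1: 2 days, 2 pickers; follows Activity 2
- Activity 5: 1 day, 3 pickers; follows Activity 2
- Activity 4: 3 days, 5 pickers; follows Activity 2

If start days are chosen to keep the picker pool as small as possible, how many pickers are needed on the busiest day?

Early-start (Activity 2@1, Activity 3@1, Activity 1@4, Activity 5@4, Activity 4@4) gives peak 10: d1:8  d2:8  d3:8  d4:10  d5:7  d6:5  d7:0  d8:0.
Shift Activity 4→5.
Schedule Activity 2@1, Activity 3@1, Activity 1@4, Activity 5@4, Activity 4@5: d1:8  d2:8  d3:8  d4:5  d5:7  d6:5  d7:5  d8:0 — peak 8.

8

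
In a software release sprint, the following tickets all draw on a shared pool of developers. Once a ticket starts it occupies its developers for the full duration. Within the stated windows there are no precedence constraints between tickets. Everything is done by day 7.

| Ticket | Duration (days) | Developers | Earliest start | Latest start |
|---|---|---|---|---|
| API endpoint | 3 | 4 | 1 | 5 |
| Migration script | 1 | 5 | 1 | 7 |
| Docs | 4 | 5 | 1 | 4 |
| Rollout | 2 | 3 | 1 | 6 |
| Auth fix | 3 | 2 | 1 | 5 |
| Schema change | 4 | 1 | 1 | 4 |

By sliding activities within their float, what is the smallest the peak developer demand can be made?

9

Early-start (API endpoint@1, Migration script@1, Docs@1, Rollout@1, Auth fix@1, Schema change@1) gives peak 20: d1:20  d2:15  d3:12  d4:6  d5:0  d6:0  d7:0.
Shift Docs→2, Rollout→6, Auth fix→4, Schema change→4.
Schedule API endpoint@1, Migration script@1, Docs@2, Rollout@6, Auth fix@4, Schema change@4: d1:9  d2:9  d3:9  d4:8  d5:8  d6:6  d7:4 — peak 9.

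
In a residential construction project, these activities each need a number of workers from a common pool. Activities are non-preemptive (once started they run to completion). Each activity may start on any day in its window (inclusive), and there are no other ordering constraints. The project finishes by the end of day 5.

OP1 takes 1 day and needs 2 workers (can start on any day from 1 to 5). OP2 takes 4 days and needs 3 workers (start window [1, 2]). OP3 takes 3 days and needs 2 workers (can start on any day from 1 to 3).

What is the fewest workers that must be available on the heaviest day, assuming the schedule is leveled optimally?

Early-start (OP1@1, OP2@1, OP3@1) gives peak 7: d1:7  d2:5  d3:5  d4:3  d5:0.
Shift OP3→2.
Schedule OP1@1, OP2@1, OP3@2: d1:5  d2:5  d3:5  d4:5  d5:0 — peak 5.

5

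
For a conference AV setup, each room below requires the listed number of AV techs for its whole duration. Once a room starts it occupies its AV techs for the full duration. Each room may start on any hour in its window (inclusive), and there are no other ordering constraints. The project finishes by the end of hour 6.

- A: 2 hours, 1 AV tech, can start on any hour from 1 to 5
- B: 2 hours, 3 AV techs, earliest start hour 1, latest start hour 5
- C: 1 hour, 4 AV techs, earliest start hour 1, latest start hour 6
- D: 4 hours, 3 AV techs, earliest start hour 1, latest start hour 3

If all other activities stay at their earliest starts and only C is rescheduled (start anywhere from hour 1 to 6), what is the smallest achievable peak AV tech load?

7

C@1: h1:11  h2:7  h3:3  h4:3  h5:0  h6:0 → peak 11
C@2: h1:7  h2:11  h3:3  h4:3  h5:0  h6:0 → peak 11
C@3: h1:7  h2:7  h3:7  h4:3  h5:0  h6:0 → peak 7
C@4: h1:7  h2:7  h3:3  h4:7  h5:0  h6:0 → peak 7
C@5: h1:7  h2:7  h3:3  h4:3  h5:4  h6:0 → peak 7
C@6: h1:7  h2:7  h3:3  h4:3  h5:0  h6:4 → peak 7
Best is C@3, peak 7.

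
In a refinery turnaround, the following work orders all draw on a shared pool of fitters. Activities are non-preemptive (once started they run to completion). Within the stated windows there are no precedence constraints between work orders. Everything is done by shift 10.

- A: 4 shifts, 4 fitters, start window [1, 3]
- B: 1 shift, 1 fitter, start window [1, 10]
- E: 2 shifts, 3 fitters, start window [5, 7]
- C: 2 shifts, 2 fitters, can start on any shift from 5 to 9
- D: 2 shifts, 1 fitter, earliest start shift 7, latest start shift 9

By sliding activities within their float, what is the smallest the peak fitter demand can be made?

Early-start (A@1, B@1, E@5, C@5, D@7) gives peak 5: s1:5  s2:4  s3:4  s4:4  s5:5  s6:5  s7:1  s8:1  s9:0  s10:0.
Shift B→5, C→7.
Schedule A@1, B@5, E@5, C@7, D@7: s1:4  s2:4  s3:4  s4:4  s5:4  s6:3  s7:3  s8:3  s9:0  s10:0 — peak 4.

4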